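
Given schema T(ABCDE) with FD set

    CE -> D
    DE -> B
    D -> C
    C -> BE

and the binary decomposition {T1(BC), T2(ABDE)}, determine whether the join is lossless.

No

Common attributes: T1 ∩ T2 = {B}.
No dependency enlarges {B}, so (B)⁺ = {B}.
The closure contains neither all of T1 = {BC} nor all of T2 = {ABDE}, so the common attributes are not a superkey of either fragment. The join is lossy.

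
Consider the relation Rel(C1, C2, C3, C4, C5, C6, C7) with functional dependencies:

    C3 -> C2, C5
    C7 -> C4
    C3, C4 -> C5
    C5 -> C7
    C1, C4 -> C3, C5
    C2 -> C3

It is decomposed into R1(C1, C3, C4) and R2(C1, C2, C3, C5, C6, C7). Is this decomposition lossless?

Common attributes: R1 ∩ R2 = {C1, C3}.
Closure of {C1, C3}: C3 → C2, C5 applies, adding C2, C5; C5 → C7 applies, adding C7; C7 → C4 applies, adding C4. So (C1, C3)⁺ = {C1, C2, C3, C4, C5, C7}.
This closure contains every attribute of R1, so R1 ∩ R2 → R1. The join is lossless.

Yes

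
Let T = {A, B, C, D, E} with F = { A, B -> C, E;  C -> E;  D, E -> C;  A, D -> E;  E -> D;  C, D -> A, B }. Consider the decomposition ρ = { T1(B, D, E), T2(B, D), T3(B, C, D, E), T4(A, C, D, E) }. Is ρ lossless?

Yes

Chase test. Columns are A, B, C, D, E; row i has aⱼ where attribute j ∈ Ti, else bᵢⱼ.
Initial tableau (one row per fragment):
  row 1: b11 a2 b13 a4 a5
  row 2: b21 a2 b23 a4 b25
  row 3: b31 a2 a3 a4 a5
  row 4: a1 b42 a3 a4 a5
Rows 1 and 3 agree on D, E; apply D, E→C and equate their C entries.
Rows 1 and 3 agree on C, D; apply C, D→A, B and equate their A, B entries.
Rows 1 and 4 agree on C, D; apply C, D→A, B and equate their A, B entries.
Row 1 is now all distinguished symbols — the join is lossless.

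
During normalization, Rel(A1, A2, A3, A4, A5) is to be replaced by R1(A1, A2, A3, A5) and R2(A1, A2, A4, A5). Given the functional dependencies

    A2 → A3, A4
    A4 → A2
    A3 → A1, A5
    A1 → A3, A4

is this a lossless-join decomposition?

Yes

Common attributes: R1 ∩ R2 = {A1, A2, A5}.
Closure of {A1, A2, A5}: A2 → A3, A4 applies, adding A3, A4. So (A1, A2, A5)⁺ = {A1, A2, A3, A4, A5}.
This closure contains every attribute of R1, so R1 ∩ R2 → R1. The join is lossless.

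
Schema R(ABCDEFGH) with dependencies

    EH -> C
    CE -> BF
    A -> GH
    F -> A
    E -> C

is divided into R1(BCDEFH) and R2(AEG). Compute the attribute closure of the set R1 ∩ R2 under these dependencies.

ABCEFGH

R1 ∩ R2 = {E}.
E → C applies, adding C
CE → BF applies, adding BF
F → A applies, adding A
A → GH applies, adding GH
Closure: {ABCEFGH}.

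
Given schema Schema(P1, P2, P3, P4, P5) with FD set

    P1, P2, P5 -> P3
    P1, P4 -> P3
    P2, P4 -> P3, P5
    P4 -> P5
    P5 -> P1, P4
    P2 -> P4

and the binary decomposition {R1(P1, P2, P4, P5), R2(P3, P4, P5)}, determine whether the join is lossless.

Common attributes: R1 ∩ R2 = {P4, P5}.
Closure of {P4, P5}: P5 → P1, P4 applies, adding P1; P1, P4 → P3 applies, adding P3. So (P4, P5)⁺ = {P1, P3, P4, P5}.
This closure contains every attribute of R2, so R1 ∩ R2 → R2. The join is lossless.

Yes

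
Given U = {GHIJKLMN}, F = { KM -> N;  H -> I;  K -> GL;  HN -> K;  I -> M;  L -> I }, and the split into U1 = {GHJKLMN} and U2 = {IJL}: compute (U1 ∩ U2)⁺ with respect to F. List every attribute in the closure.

IJLM

U1 ∩ U2 = {JL}.
L → I applies, adding I
I → M applies, adding M
Closure: {IJLM}.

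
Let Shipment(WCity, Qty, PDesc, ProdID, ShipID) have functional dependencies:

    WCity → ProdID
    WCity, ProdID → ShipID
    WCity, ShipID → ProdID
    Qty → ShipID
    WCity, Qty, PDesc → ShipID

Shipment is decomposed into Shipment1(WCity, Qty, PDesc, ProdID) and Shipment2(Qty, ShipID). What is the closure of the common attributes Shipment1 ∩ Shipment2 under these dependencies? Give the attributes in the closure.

Shipment1 ∩ Shipment2 = {Qty}.
Qty → ShipID applies, adding ShipID
Closure: {Qty, ShipID}.

Qty, ShipID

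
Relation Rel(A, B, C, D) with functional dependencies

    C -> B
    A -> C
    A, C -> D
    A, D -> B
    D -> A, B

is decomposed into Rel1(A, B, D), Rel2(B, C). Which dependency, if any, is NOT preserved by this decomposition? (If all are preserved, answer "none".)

Check A → C: no single fragment contains all of {A, C}, and the restricted closure of {A} across the fragments never reaches {C}.
C → B is preserved.
A, C → D is preserved.
A, D → B is preserved.
D → A, B is preserved.

A -> C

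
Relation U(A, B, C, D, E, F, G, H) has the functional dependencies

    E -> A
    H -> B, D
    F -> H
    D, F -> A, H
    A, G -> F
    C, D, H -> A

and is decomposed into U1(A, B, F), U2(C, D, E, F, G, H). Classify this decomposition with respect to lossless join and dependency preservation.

Lossless test: (F)⁺ = {A, B, D, F, H}, which contains all of one fragment — lossless.
Dependency preservation: the restricted closure of {E} across the fragments never reaches {A}, so E → A cannot be enforced without a join — not preserved.

lossless but not dependency-preserving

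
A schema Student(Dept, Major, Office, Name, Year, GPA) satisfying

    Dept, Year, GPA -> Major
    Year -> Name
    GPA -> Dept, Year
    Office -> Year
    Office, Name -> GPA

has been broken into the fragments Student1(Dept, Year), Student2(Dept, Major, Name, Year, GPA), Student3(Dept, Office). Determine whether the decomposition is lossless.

No

Chase test. Columns are Dept, Major, Office, Name, Year, GPA; row i has aⱼ where attribute j ∈ Studenti, else bᵢⱼ.
Initial tableau (one row per fragment):
  row 1: a1 b12 b13 b14 a5 b16
  row 2: a1 a2 b23 a4 a5 a6
  row 3: a1 b32 a3 b34 b35 b36
Rows 1 and 2 agree on Year; apply Year→Name and equate their Name entries.
No row becomes fully distinguished — the join is lossy.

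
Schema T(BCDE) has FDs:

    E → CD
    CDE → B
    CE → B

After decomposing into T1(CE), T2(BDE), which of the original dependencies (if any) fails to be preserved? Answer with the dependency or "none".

none

E → CD: restricted closure across fragments reaches CD.
CDE → B: restricted closure across fragments reaches B.
CE → B: restricted closure across fragments reaches B.
Every dependency is enforceable on the fragments, so the decomposition is dependency-preserving.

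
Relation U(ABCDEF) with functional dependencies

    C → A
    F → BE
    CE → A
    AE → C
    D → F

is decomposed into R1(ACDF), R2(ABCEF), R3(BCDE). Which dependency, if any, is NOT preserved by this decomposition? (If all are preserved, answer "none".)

C → A lies within R1.
F → BE lies within R2.
CE → A lies within R2.
AE → C lies within R2.
D → F lies within R1.
Every dependency is enforceable on the fragments, so the decomposition is dependency-preserving.

none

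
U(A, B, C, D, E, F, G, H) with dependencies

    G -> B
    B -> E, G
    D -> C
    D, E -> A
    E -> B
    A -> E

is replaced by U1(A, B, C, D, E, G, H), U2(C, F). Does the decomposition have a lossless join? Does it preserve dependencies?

lossy but dependency-preserving

Lossless test: (C)⁺ = {C}, which is a superkey of neither fragment — lossy.
Dependency preservation: every FD's attributes lie within a single fragment, so each can be enforced locally — preserved.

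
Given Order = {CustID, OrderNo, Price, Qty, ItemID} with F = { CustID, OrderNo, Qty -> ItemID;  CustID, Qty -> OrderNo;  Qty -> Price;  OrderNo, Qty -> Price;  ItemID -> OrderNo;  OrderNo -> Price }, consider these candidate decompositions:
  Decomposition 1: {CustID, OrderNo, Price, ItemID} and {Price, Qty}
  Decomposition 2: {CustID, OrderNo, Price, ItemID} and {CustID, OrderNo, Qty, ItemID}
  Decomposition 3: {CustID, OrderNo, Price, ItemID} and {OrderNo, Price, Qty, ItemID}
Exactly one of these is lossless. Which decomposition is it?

Decomposition 1: common = {Price}, closure = {Price} → lossy.
Decomposition 2: common = {CustID, OrderNo, ItemID}, closure = {CustID, OrderNo, Price, ItemID} → lossless.
Decomposition 3: common = {OrderNo, Price, ItemID}, closure = {OrderNo, Price, ItemID} → lossy.

Decomposition 2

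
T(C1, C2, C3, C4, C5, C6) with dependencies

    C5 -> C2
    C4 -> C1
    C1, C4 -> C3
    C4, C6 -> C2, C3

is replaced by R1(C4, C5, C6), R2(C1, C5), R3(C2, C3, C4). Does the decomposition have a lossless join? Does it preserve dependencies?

lossy and not dependency-preserving

Lossless test (chase): Rows 1 and 2 agree on C5; apply C5→C2 and equate their C2 entries. Rows 1 and 3 agree on C4; apply C4→C1 and equate their C1 entries. Rows 1 and 3 agree on C1, C4; apply C1, C4→C3 and equate their C3 entries. No row becomes fully distinguished — the join is lossy.
Dependency preservation: the restricted closure of {C5} across the fragments never reaches {C2}, so C5 → C2 cannot be enforced without a join — not preserved.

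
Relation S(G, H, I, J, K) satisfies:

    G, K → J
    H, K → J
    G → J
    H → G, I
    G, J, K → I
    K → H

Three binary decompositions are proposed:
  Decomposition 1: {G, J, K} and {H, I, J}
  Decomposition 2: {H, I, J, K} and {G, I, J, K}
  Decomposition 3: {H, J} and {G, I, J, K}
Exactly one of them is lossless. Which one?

Decomposition 2

Decomposition 1: common = {J}, closure = {J} → lossy.
Decomposition 2: common = {I, J, K}, closure = {G, H, I, J, K} → lossless.
Decomposition 3: common = {J}, closure = {J} → lossy.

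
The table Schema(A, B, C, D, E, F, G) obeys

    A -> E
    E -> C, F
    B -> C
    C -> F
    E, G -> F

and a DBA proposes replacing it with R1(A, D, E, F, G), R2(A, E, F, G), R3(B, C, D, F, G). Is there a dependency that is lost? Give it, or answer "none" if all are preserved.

Check E → C, F: no single fragment contains all of {C, E, F}, and the restricted closure of {E} across the fragments never reaches {C, F}.
A → E is preserved.
B → C is preserved.
C → F is preserved.
E, G → F is preserved.

E -> C, F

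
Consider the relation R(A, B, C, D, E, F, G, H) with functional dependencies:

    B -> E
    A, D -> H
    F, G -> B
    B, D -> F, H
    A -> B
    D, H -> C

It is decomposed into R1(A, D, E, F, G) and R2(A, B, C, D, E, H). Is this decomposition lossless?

Yes

Common attributes: R1 ∩ R2 = {A, D, E}.
Closure of {A, D, E}: A, D → H applies, adding H; A → B applies, adding B; D, H → C applies, adding C; B, D → F, H applies, adding F. So (A, D, E)⁺ = {A, B, C, D, E, F, H}.
This closure contains every attribute of R2, so R1 ∩ R2 → R2. The join is lossless.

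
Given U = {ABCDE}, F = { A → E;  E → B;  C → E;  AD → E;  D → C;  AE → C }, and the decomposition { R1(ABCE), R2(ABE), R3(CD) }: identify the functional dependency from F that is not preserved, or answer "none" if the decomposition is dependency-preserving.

A → E lies within R1.
E → B lies within R1.
C → E lies within R1.
AD → E: restricted closure across fragments reaches E.
D → C lies within R3.
AE → C lies within R1.
Every dependency is enforceable on the fragments, so the decomposition is dependency-preserving.

none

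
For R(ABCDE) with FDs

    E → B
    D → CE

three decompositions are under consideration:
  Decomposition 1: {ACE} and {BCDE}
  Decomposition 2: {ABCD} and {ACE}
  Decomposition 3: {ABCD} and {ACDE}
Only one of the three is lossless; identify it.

Decomposition 3

Decomposition 1: common = {CE}, closure = {BCE} → lossy.
Decomposition 2: common = {AC}, closure = {AC} → lossy.
Decomposition 3: common = {ACD}, closure = {ABCDE} → lossless.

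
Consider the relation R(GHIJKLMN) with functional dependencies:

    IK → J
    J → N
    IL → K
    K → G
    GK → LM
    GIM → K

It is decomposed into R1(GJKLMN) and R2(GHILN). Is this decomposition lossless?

Common attributes: R1 ∩ R2 = {GLN}.
No dependency enlarges {GLN}, so (GLN)⁺ = {GLN}.
The closure contains neither all of R1 = {GJKLMN} nor all of R2 = {GHILN}, so the common attributes are not a superkey of either fragment. The join is lossy.

No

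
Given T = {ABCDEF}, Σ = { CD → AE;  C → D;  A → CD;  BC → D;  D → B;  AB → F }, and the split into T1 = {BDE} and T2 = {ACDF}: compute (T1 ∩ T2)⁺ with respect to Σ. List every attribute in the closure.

T1 ∩ T2 = {D}.
D → B applies, adding B
Closure: {BD}.

BD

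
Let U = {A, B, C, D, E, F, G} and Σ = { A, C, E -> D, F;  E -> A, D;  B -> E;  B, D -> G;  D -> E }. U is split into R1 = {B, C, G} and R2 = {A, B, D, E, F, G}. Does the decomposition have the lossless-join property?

No

Common attributes: R1 ∩ R2 = {B, G}.
Closure of {B, G}: B → E applies, adding E; E → A, D applies, adding A, D. So (B, G)⁺ = {A, B, D, E, G}.
The closure contains neither all of R1 = {B, C, G} nor all of R2 = {A, B, D, E, F, G}, so the common attributes are not a superkey of either fragment. The join is lossy.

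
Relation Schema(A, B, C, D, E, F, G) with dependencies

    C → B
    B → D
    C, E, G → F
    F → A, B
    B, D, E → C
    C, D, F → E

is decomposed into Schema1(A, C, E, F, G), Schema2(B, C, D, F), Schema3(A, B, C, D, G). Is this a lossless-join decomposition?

Yes

Chase test. Columns are A, B, C, D, E, F, G; row i has aⱼ where attribute j ∈ Schemai, else bᵢⱼ.
Initial tableau (one row per fragment):
  row 1: a1 b12 a3 b14 a5 a6 a7
  row 2: b21 a2 a3 a4 b25 a6 b27
  row 3: a1 a2 a3 a4 b35 b36 a7
Rows 1 and 2 agree on C; apply C→B and equate their B entries.
Rows 1 and 2 agree on B; apply B→D and equate their D entries.
Rows 1 and 2 agree on F; apply F→A, B and equate their A, B entries.
Rows 1 and 2 agree on C, D, F; apply C, D, F→E and equate their E entries.
Row 1 is now all distinguished symbols — the join is lossless.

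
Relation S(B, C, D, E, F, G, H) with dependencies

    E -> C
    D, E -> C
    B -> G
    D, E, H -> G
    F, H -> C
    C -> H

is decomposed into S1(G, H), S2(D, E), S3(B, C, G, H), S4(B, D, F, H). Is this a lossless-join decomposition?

Chase test. Columns are B, C, D, E, F, G, H; row i has aⱼ where attribute j ∈ Si, else bᵢⱼ.
Initial tableau (one row per fragment):
  row 1: b11 b12 b13 b14 b15 a6 a7
  row 2: b21 b22 a3 a4 b25 b26 b27
  row 3: a1 a2 b33 b34 b35 a6 a7
  row 4: a1 b42 a3 b44 a5 b46 a7
Rows 3 and 4 agree on B; apply B→G and equate their G entries.
No row becomes fully distinguished — the join is lossy.

No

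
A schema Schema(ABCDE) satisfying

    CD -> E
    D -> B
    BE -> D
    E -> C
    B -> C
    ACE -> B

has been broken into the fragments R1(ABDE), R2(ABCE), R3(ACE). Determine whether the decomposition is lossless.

Chase test. Columns are ABCDE; row i has aⱼ where attribute j ∈ Ri, else bᵢⱼ.
Initial tableau (one row per fragment):
  row 1: a1 a2 b13 a4 a5
  row 2: a1 a2 a3 b24 a5
  row 3: a1 b32 a3 b34 a5
Rows 1 and 2 agree on BE; apply BE→D and equate their D entries.
Rows 1 and 2 agree on E; apply E→C and equate their C entries.
Rows 1 and 3 agree on ACE; apply ACE→B and equate their B entries.
Rows 1 and 3 agree on BE; apply BE→D and equate their D entries.
Row 1 is now all distinguished symbols — the join is lossless.

Yes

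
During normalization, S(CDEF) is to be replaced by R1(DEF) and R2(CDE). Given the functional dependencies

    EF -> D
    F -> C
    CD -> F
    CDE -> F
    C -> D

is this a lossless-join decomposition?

No

Common attributes: R1 ∩ R2 = {DE}.
No dependency enlarges {DE}, so (DE)⁺ = {DE}.
The closure contains neither all of R1 = {DEF} nor all of R2 = {CDE}, so the common attributes are not a superkey of either fragment. The join is lossy.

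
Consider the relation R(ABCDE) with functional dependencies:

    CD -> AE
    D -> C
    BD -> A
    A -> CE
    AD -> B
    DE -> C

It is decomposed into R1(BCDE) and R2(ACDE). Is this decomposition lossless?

Common attributes: R1 ∩ R2 = {CDE}.
Closure of {CDE}: CD → AE applies, adding A; AD → B applies, adding B. So (CDE)⁺ = {ABCDE}.
This closure contains every attribute of R1, so R1 ∩ R2 → R1. The join is lossless.

Yes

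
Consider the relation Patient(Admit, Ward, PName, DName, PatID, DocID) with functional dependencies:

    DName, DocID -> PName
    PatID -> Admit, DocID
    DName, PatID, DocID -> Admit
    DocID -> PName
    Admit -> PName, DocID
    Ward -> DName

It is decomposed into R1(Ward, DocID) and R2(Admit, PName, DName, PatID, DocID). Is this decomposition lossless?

No

Common attributes: R1 ∩ R2 = {DocID}.
Closure of {DocID}: DocID → PName applies, adding PName. So (DocID)⁺ = {PName, DocID}.
The closure contains neither all of R1 = {Ward, DocID} nor all of R2 = {Admit, PName, DName, PatID, DocID}, so the common attributes are not a superkey of either fragment. The join is lossy.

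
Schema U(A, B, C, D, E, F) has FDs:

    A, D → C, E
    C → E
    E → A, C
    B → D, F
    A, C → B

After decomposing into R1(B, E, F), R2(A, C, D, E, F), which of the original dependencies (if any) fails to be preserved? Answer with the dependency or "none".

Check B → D, F: no single fragment contains all of {B, D, F}, and the restricted closure of {B} across the fragments never reaches {D, F}.
A, D → C, E is preserved.
C → E is preserved.
E → A, C is preserved.
A, C → B is preserved.

B → D, F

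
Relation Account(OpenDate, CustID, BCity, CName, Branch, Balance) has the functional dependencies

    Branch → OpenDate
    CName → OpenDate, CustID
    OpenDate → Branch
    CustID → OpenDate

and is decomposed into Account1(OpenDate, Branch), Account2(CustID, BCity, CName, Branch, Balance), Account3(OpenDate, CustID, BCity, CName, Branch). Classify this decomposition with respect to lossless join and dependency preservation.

lossless and dependency-preserving

Lossless test (chase): Rows 1 and 2 agree on Branch; apply Branch→OpenDate and equate their OpenDate entries. Row 2 is now all distinguished symbols — the join is lossless.
Dependency preservation: every FD's attributes lie within a single fragment, so each can be enforced locally — preserved.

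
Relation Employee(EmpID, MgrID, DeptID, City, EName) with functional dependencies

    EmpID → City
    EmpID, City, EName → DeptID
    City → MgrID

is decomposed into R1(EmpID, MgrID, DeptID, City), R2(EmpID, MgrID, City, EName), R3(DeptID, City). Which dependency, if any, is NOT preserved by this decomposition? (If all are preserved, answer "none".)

Check EmpID, City, EName → DeptID: no single fragment contains all of {EmpID, DeptID, City, EName}, and the restricted closure of {EmpID, City, EName} across the fragments never reaches {DeptID}.
EmpID → City is preserved.
City → MgrID is preserved.

EmpID, City, EName → DeptID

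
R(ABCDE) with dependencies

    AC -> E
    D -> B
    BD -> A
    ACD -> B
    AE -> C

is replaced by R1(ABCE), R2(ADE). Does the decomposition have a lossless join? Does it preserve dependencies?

Lossless test: (AE)⁺ = {ACE}, which is a superkey of neither fragment — lossy.
Dependency preservation: the restricted closure of {D} across the fragments never reaches {B}, so D → B cannot be enforced without a join — not preserved.

lossy and not dependency-preserving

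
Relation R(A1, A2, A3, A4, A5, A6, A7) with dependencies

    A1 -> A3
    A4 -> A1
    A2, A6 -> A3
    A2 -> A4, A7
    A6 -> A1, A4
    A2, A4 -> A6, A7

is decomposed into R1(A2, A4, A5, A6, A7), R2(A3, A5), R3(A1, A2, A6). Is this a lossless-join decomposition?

No

Chase test. Columns are A1, A2, A3, A4, A5, A6, A7; row i has aⱼ where attribute j ∈ Ri, else bᵢⱼ.
Initial tableau (one row per fragment):
  row 1: b11 a2 b13 a4 a5 a6 a7
  row 2: b21 b22 a3 b24 a5 b26 b27
  row 3: a1 a2 b33 b34 b35 a6 b37
Rows 1 and 3 agree on A2, A6; apply A2, A6→A3 and equate their A3 entries.
Rows 1 and 3 agree on A2; apply A2→A4, A7 and equate their A4, A7 entries.
Rows 1 and 3 agree on A6; apply A6→A1, A4 and equate their A1, A4 entries.
No row becomes fully distinguished — the join is lossy.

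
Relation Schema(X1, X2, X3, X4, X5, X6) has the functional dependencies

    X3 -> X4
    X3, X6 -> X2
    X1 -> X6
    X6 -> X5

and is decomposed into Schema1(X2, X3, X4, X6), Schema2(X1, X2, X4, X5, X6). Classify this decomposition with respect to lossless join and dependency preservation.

Lossless test: (X2, X4, X6)⁺ = {X2, X4, X5, X6}, which is a superkey of neither fragment — lossy.
Dependency preservation: every FD's attributes lie within a single fragment, so each can be enforced locally — preserved.

lossy but dependency-preserving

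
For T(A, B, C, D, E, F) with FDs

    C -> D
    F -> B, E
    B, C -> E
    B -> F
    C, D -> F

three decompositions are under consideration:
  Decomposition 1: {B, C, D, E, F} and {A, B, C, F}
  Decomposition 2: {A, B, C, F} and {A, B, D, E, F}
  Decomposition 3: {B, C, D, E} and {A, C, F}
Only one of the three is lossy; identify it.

Decomposition 2

Decomposition 1: common = {B, C, F}, closure = {B, C, D, E, F} → lossless.
Decomposition 2: common = {A, B, F}, closure = {A, B, E, F} → lossy.
Decomposition 3: common = {C}, closure = {B, C, D, E, F} → lossless.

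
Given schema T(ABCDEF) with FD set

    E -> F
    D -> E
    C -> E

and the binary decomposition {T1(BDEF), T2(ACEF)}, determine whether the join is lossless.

No

Common attributes: T1 ∩ T2 = {EF}.
No dependency enlarges {EF}, so (EF)⁺ = {EF}.
The closure contains neither all of T1 = {BDEF} nor all of T2 = {ACEF}, so the common attributes are not a superkey of either fragment. The join is lossy.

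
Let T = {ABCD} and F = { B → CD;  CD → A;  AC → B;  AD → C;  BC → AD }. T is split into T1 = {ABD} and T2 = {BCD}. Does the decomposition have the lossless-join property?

Common attributes: T1 ∩ T2 = {BD}.
Closure of {BD}: B → CD applies, adding C; CD → A applies, adding A. So (BD)⁺ = {ABCD}.
This closure contains every attribute of T1, so T1 ∩ T2 → T1. The join is lossless.

Yes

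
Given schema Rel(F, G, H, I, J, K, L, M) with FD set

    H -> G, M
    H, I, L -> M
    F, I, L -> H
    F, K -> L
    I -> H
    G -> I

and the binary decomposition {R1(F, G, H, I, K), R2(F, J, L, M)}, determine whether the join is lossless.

No

Common attributes: R1 ∩ R2 = {F}.
No dependency enlarges {F}, so (F)⁺ = {F}.
The closure contains neither all of R1 = {F, G, H, I, K} nor all of R2 = {F, J, L, M}, so the common attributes are not a superkey of either fragment. The join is lossy.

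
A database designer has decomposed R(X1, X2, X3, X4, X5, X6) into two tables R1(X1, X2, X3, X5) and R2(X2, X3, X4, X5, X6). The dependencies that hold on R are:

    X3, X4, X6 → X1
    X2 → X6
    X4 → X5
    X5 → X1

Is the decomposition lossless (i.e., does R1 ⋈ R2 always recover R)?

Yes

Common attributes: R1 ∩ R2 = {X2, X3, X5}.
Closure of {X2, X3, X5}: X2 → X6 applies, adding X6; X5 → X1 applies, adding X1. So (X2, X3, X5)⁺ = {X1, X2, X3, X5, X6}.
This closure contains every attribute of R1, so R1 ∩ R2 → R1. The join is lossless.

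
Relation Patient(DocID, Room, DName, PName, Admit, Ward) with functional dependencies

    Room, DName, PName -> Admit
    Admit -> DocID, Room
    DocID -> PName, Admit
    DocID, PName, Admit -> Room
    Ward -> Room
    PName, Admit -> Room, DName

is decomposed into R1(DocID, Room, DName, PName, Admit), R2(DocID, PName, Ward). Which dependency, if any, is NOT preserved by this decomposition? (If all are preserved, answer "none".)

Ward -> Room

Check Ward → Room: no single fragment contains all of {Room, Ward}, and the restricted closure of {Ward} across the fragments never reaches {Room}.
Room, DName, PName → Admit is preserved.
Admit → DocID, Room is preserved.
DocID → PName, Admit is preserved.
DocID, PName, Admit → Room is preserved.
PName, Admit → Room, DName is preserved.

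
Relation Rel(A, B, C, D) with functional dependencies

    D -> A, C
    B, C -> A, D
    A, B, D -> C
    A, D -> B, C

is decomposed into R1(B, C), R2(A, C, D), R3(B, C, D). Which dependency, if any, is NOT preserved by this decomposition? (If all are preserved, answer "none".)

none

D → A, C lies within R2.
B, C → A, D: restricted closure across fragments reaches A, D.
A, B, D → C: restricted closure across fragments reaches C.
A, D → B, C: restricted closure across fragments reaches B, C.
Every dependency is enforceable on the fragments, so the decomposition is dependency-preserving.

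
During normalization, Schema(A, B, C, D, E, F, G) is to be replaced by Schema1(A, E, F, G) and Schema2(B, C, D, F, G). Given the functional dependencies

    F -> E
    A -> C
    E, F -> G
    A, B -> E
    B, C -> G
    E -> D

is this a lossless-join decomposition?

Common attributes: Schema1 ∩ Schema2 = {F, G}.
Closure of {F, G}: F → E applies, adding E; E → D applies, adding D. So (F, G)⁺ = {D, E, F, G}.
The closure contains neither all of Schema1 = {A, E, F, G} nor all of Schema2 = {B, C, D, F, G}, so the common attributes are not a superkey of either fragment. The join is lossy.

No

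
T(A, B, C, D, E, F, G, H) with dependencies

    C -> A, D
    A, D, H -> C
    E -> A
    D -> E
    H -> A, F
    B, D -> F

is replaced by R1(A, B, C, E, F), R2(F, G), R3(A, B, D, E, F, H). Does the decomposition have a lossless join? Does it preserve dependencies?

Lossless test (chase): applying each FD to every pair of rows produces no changes in the tableau, so no row becomes fully distinguished — the join is lossy.
Dependency preservation: the restricted closure of {C} across the fragments never reaches {A, D}, so C → A, D cannot be enforced without a join — not preserved.

lossy and not dependency-preserving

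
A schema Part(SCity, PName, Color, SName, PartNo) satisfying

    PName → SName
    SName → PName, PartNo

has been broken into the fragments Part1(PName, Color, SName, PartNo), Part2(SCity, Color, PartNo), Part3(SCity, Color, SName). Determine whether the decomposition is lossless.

Yes

Chase test. Columns are SCity, PName, Color, SName, PartNo; row i has aⱼ where attribute j ∈ Parti, else bᵢⱼ.
Initial tableau (one row per fragment):
  row 1: b11 a2 a3 a4 a5
  row 2: a1 b22 a3 b24 a5
  row 3: a1 b32 a3 a4 b35
Rows 1 and 3 agree on SName; apply SName→PName, PartNo and equate their PName, PartNo entries.
Row 3 is now all distinguished symbols — the join is lossless.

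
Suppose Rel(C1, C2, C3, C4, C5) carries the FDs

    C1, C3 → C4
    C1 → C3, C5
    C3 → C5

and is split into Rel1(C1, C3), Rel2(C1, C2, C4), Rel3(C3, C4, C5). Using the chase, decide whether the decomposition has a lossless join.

Yes

Chase test. Columns are C1, C2, C3, C4, C5; row i has aⱼ where attribute j ∈ Reli, else bᵢⱼ.
Initial tableau (one row per fragment):
  row 1: a1 b12 a3 b14 b15
  row 2: a1 a2 b23 a4 b25
  row 3: b31 b32 a3 a4 a5
Rows 1 and 2 agree on C1; apply C1→C3, C5 and equate their C3, C5 entries.
Rows 1 and 3 agree on C3; apply C3→C5 and equate their C5 entries.
Rows 1 and 2 agree on C1, C3; apply C1, C3→C4 and equate their C4 entries.
Row 2 is now all distinguished symbols — the join is lossless.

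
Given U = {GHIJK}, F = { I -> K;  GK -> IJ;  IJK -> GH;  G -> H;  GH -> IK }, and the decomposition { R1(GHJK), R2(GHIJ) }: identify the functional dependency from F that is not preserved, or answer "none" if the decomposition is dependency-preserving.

Check I → K: no single fragment contains all of {IK}, and the restricted closure of {I} across the fragments never reaches {K}.
GK → IJ is preserved.
IJK → GH is preserved.
G → H is preserved.
GH → IK is preserved.

I -> K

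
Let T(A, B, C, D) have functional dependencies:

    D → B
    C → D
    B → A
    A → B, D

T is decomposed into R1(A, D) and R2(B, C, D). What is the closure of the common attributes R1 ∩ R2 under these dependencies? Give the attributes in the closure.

A, B, D

R1 ∩ R2 = {D}.
D → B applies, adding B
B → A applies, adding A
Closure: {A, B, D}.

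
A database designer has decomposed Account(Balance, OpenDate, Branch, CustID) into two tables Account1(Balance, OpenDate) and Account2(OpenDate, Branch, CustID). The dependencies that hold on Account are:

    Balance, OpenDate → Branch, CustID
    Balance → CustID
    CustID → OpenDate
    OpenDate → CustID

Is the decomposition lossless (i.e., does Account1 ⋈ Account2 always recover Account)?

No

Common attributes: Account1 ∩ Account2 = {OpenDate}.
Closure of {OpenDate}: OpenDate → CustID applies, adding CustID. So (OpenDate)⁺ = {OpenDate, CustID}.
The closure contains neither all of Account1 = {Balance, OpenDate} nor all of Account2 = {OpenDate, Branch, CustID}, so the common attributes are not a superkey of either fragment. The join is lossy.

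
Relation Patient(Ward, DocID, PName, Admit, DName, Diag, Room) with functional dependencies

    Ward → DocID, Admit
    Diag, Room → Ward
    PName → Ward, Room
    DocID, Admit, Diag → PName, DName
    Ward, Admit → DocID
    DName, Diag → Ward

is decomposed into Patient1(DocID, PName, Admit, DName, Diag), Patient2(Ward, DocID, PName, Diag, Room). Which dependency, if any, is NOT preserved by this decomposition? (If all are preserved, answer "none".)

Check Ward → DocID, Admit: no single fragment contains all of {Ward, DocID, Admit}, and the restricted closure of {Ward} across the fragments never reaches {DocID, Admit}.
Diag, Room → Ward is preserved.
PName → Ward, Room is preserved.
DocID, Admit, Diag → PName, DName is preserved.
Ward, Admit → DocID is preserved.
DName, Diag → Ward is preserved.

Ward → DocID, Admit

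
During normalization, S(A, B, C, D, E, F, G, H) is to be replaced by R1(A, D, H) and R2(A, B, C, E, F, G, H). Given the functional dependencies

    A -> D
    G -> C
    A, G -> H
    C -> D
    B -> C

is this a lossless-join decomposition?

Common attributes: R1 ∩ R2 = {A, H}.
Closure of {A, H}: A → D applies, adding D. So (A, H)⁺ = {A, D, H}.
This closure contains every attribute of R1, so R1 ∩ R2 → R1. The join is lossless.

Yes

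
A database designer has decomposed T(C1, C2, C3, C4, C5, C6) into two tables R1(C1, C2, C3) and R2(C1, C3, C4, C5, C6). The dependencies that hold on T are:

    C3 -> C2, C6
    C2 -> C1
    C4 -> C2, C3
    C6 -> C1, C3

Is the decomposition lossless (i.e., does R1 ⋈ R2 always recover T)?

Common attributes: R1 ∩ R2 = {C1, C3}.
Closure of {C1, C3}: C3 → C2, C6 applies, adding C2, C6. So (C1, C3)⁺ = {C1, C2, C3, C6}.
This closure contains every attribute of R1, so R1 ∩ R2 → R1. The join is lossless.

Yes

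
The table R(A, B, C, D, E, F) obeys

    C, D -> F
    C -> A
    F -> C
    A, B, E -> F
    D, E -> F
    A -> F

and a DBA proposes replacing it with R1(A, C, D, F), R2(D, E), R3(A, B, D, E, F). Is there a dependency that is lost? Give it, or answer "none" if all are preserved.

C, D → F lies within R1.
C → A lies within R1.
F → C lies within R1.
A, B, E → F lies within R3.
D, E → F lies within R3.
A → F lies within R1.
Every dependency is enforceable on the fragments, so the decomposition is dependency-preserving.

none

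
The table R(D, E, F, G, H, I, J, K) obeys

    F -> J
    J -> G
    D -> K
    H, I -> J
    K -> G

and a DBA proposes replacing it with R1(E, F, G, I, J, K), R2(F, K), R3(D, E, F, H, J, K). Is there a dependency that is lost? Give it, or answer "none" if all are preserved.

Check H, I → J: no single fragment contains all of {H, I, J}, and the restricted closure of {H, I} across the fragments never reaches {J}.
F → J is preserved.
J → G is preserved.
D → K is preserved.
K → G is preserved.

H, I -> J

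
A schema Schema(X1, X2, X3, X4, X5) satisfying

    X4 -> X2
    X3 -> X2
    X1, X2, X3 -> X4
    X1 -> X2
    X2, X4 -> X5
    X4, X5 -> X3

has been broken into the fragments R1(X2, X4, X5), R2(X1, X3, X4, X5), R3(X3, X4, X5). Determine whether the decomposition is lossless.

Yes

Chase test. Columns are X1, X2, X3, X4, X5; row i has aⱼ where attribute j ∈ Ri, else bᵢⱼ.
Initial tableau (one row per fragment):
  row 1: b11 a2 b13 a4 a5
  row 2: a1 b22 a3 a4 a5
  row 3: b31 b32 a3 a4 a5
Rows 1 and 2 agree on X4; apply X4→X2 and equate their X2 entries.
Rows 1 and 3 agree on X4; apply X4→X2 and equate their X2 entries.
Rows 1 and 2 agree on X4, X5; apply X4, X5→X3 and equate their X3 entries.
Row 2 is now all distinguished symbols — the join is lossless.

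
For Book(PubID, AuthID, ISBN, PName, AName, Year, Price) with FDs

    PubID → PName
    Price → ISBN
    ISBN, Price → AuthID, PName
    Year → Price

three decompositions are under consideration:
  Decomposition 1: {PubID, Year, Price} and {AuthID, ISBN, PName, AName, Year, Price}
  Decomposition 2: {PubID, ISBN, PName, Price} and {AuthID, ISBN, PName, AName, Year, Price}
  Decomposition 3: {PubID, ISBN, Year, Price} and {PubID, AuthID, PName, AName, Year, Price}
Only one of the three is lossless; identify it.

Decomposition 3

Decomposition 1: common = {Year, Price}, closure = {AuthID, ISBN, PName, Year, Price} → lossy.
Decomposition 2: common = {ISBN, PName, Price}, closure = {AuthID, ISBN, PName, Price} → lossy.
Decomposition 3: common = {PubID, Year, Price}, closure = {PubID, AuthID, ISBN, PName, Year, Price} → lossless.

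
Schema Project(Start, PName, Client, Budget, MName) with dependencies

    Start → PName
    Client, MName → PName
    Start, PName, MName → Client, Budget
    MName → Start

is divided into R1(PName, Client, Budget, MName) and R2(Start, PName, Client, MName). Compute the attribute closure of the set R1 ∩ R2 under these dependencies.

R1 ∩ R2 = {PName, Client, MName}.
MName → Start applies, adding Start
Start, PName, MName → Client, Budget applies, adding Budget
Closure: {Start, PName, Client, Budget, MName}.

Start, PName, Client, Budget, MName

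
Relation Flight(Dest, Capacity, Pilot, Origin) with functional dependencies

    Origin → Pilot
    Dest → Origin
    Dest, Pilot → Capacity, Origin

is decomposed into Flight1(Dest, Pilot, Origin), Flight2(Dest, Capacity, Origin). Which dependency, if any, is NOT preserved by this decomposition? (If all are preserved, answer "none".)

none

Origin → Pilot lies within Flight1.
Dest → Origin lies within Flight1.
Dest, Pilot → Capacity, Origin: restricted closure across fragments reaches Capacity, Origin.
Every dependency is enforceable on the fragments, so the decomposition is dependency-preserving.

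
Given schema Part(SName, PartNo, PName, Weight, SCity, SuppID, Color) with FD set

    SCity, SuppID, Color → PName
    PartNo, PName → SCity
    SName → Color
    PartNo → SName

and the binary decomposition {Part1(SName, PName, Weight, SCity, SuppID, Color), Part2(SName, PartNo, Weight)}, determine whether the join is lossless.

Common attributes: Part1 ∩ Part2 = {SName, Weight}.
Closure of {SName, Weight}: SName → Color applies, adding Color. So (SName, Weight)⁺ = {SName, Weight, Color}.
The closure contains neither all of Part1 = {SName, PName, Weight, SCity, SuppID, Color} nor all of Part2 = {SName, PartNo, Weight}, so the common attributes are not a superkey of either fragment. The join is lossy.

No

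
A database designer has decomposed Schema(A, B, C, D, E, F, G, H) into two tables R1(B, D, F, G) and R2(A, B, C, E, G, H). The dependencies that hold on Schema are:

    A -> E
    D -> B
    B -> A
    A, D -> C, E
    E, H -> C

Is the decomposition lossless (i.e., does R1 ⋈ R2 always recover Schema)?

No

Common attributes: R1 ∩ R2 = {B, G}.
Closure of {B, G}: B → A applies, adding A; A → E applies, adding E. So (B, G)⁺ = {A, B, E, G}.
The closure contains neither all of R1 = {B, D, F, G} nor all of R2 = {A, B, C, E, G, H}, so the common attributes are not a superkey of either fragment. The join is lossy.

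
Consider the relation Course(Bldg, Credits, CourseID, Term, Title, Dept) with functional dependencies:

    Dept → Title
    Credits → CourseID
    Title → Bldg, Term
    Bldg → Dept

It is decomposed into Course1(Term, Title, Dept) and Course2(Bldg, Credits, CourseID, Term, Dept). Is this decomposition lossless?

Common attributes: Course1 ∩ Course2 = {Term, Dept}.
Closure of {Term, Dept}: Dept → Title applies, adding Title; Title → Bldg, Term applies, adding Bldg. So (Term, Dept)⁺ = {Bldg, Term, Title, Dept}.
This closure contains every attribute of Course1, so Course1 ∩ Course2 → Course1. The join is lossless.

Yes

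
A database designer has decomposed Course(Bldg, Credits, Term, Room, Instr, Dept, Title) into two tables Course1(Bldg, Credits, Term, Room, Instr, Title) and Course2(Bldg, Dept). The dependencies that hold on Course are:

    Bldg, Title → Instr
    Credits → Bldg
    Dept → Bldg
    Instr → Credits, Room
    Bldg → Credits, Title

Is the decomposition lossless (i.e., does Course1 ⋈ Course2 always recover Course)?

Common attributes: Course1 ∩ Course2 = {Bldg}.
Closure of {Bldg}: Bldg → Credits, Title applies, adding Credits, Title; Bldg, Title → Instr applies, adding Instr; Instr → Credits, Room applies, adding Room. So (Bldg)⁺ = {Bldg, Credits, Room, Instr, Title}.
The closure contains neither all of Course1 = {Bldg, Credits, Term, Room, Instr, Title} nor all of Course2 = {Bldg, Dept}, so the common attributes are not a superkey of either fragment. The join is lossy.

No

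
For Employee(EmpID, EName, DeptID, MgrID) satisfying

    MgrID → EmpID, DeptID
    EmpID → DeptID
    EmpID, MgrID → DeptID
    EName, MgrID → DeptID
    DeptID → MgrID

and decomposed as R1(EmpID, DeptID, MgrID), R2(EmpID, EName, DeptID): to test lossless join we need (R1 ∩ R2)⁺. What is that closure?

R1 ∩ R2 = {EmpID, DeptID}.
DeptID → MgrID applies, adding MgrID
Closure: {EmpID, DeptID, MgrID}.

EmpID, DeptID, MgrID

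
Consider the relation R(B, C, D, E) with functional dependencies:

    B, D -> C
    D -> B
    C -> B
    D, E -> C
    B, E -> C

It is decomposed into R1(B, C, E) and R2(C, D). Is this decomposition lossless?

No

Common attributes: R1 ∩ R2 = {C}.
Closure of {C}: C → B applies, adding B. So (C)⁺ = {B, C}.
The closure contains neither all of R1 = {B, C, E} nor all of R2 = {C, D}, so the common attributes are not a superkey of either fragment. The join is lossy.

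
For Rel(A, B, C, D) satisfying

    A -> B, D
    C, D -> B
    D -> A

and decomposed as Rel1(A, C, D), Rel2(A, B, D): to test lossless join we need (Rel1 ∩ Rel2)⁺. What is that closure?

Rel1 ∩ Rel2 = {A, D}.
A → B, D applies, adding B
Closure: {A, B, D}.

A, B, D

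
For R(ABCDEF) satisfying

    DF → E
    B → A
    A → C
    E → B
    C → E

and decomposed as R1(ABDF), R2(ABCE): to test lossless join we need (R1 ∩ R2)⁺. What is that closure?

ABCE

R1 ∩ R2 = {AB}.
A → C applies, adding C
C → E applies, adding E
Closure: {ABCE}.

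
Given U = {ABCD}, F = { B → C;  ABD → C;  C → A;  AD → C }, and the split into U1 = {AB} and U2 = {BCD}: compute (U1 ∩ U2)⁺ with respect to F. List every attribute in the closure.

ABC

U1 ∩ U2 = {B}.
B → C applies, adding C
C → A applies, adding A
Closure: {ABC}.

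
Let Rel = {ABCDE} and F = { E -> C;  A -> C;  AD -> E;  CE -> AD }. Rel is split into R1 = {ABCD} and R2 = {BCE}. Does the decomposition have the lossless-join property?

No

Common attributes: R1 ∩ R2 = {BC}.
No dependency enlarges {BC}, so (BC)⁺ = {BC}.
The closure contains neither all of R1 = {ABCD} nor all of R2 = {BCE}, so the common attributes are not a superkey of either fragment. The join is lossy.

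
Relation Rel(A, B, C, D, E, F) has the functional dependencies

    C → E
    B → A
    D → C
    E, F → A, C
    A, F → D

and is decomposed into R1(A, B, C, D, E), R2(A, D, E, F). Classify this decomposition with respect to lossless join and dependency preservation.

Lossless test: (A, D, E)⁺ = {A, C, D, E}, which is a superkey of neither fragment — lossy.
Dependency preservation: E, F → A, C is not contained in any single fragment, but the restricted closure of its left-hand side across the fragments still reaches the right-hand side; the remaining FDs each lie inside some fragment. All dependencies are preserved.

lossy but dependency-preserving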